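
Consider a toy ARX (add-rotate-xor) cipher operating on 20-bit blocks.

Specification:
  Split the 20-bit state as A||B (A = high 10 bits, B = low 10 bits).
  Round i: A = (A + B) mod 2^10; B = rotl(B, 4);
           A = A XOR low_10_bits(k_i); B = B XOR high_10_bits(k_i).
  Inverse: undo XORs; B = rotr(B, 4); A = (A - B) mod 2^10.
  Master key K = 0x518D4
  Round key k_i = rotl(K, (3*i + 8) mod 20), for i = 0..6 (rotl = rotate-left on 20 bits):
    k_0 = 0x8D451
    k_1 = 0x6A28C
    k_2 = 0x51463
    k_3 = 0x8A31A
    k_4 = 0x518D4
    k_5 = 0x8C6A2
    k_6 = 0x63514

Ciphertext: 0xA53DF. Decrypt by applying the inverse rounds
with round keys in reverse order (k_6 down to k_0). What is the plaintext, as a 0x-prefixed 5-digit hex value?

0xD7474

s_0 = ciphertext = 0xA53DF
s_1 = InvRound(s_0, k_6) = 0xB6CA5
s_2 = InvRound(s_1, k_5) = 0xD4129
s_3 = InvRound(s_2, k_4) = 0xEFBC6
s_4 = InvRound(s_3, k_3) = 0x41B9E
s_5 = InvRound(s_4, k_2) = 0x9E2ED
s_6 = InvRound(s_5, k_1) = 0xE0174
s_7 = InvRound(s_6, k_0) = 0xD7474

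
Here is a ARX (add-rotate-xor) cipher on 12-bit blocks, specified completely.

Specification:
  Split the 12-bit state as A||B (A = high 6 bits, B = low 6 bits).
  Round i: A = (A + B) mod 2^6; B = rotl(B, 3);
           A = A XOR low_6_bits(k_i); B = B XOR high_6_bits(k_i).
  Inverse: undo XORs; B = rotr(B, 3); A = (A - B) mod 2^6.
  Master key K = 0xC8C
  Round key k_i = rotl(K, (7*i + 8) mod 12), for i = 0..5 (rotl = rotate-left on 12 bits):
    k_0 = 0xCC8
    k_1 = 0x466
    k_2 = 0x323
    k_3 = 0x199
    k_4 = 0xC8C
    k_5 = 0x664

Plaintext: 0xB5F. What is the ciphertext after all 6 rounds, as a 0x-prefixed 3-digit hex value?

0x878

s_0 = plaintext = 0xB5F
s_1 = Round(s_0, k_0) = 0x108
s_2 = Round(s_1, k_1) = 0xA90
s_3 = Round(s_2, k_2) = 0x64E
s_4 = Round(s_3, k_3) = 0xFB7
s_5 = Round(s_4, k_4) = 0xE4C
s_6 = Round(s_5, k_5) = 0x878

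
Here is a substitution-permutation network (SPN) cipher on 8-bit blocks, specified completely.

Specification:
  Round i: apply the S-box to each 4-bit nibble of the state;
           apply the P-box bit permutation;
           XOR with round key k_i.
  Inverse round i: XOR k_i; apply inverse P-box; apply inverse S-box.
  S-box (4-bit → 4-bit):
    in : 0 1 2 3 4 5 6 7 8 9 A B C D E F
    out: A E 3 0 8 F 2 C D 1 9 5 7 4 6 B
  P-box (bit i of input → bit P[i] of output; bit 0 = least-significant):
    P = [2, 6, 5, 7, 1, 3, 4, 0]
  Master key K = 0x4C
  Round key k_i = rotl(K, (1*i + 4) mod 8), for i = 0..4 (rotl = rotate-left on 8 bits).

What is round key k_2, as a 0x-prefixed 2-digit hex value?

K = 0x4C
k_0 = rotl(K, (1*0+4) mod 8) = rotl(K, 4) = 0xC4
k_1 = rotl(K, (1*1+4) mod 8) = rotl(K, 5) = 0x89
k_2 = rotl(K, (1*2+4) mod 8) = rotl(K, 6) = 0x13

0x13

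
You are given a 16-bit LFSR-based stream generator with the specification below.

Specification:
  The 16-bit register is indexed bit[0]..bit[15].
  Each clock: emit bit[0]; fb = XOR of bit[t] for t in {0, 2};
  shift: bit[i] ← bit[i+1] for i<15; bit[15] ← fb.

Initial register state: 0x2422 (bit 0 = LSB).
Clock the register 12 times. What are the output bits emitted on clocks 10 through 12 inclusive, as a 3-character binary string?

reg_0 = 0x2422
clock 1: out=0, reg = 0x1211
clock 2: out=1, reg = 0x8908
clock 3: out=0, reg = 0x4484
clock 4: out=0, reg = 0xA242
clock 5: out=0, reg = 0x5121
clock 6: out=1, reg = 0xA890
clock 7: out=0, reg = 0x5448
clock 8: out=0, reg = 0x2A24
clock 9: out=0, reg = 0x9512
clock 10: out=0, reg = 0x4A89
clock 11: out=1, reg = 0xA544
clock 12: out=0, reg = 0xD2A2

010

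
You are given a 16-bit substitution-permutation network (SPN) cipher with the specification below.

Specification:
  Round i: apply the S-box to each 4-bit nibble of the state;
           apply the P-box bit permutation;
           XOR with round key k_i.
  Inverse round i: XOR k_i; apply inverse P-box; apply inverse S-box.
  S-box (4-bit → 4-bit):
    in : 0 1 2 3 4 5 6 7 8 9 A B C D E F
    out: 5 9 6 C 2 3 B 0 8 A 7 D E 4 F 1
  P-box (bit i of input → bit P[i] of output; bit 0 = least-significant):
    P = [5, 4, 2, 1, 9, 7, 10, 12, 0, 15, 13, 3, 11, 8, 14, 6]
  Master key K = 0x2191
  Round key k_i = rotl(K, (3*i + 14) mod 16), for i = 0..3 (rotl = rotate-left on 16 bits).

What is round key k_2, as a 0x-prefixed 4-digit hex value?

0x1912

K = 0x2191
k_0 = rotl(K, (3*0+14) mod 16) = rotl(K, 14) = 0x4864
k_1 = rotl(K, (3*1+14) mod 16) = rotl(K, 1) = 0x4322
k_2 = rotl(K, (3*2+14) mod 16) = rotl(K, 4) = 0x1912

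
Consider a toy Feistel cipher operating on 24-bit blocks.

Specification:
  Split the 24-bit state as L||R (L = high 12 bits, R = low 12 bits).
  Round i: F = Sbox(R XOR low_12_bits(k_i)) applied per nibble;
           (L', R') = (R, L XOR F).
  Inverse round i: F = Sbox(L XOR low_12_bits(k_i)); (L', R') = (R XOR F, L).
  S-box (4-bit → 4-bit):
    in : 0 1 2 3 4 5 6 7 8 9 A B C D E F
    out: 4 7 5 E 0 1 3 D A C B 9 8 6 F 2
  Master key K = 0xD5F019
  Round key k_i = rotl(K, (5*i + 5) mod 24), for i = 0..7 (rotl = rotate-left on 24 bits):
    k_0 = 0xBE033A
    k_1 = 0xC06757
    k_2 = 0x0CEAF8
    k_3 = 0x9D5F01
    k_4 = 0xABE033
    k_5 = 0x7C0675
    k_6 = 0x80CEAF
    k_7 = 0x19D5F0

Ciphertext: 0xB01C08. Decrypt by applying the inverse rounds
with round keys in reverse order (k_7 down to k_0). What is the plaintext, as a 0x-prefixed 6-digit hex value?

s_0 = ciphertext = 0xB01C08
s_1 = InvRound(s_0, k_7) = 0x32FB01
s_2 = InvRound(s_1, k_6) = 0xDA532F
s_3 = InvRound(s_2, k_5) = 0xA4BDA5
s_4 = InvRound(s_3, k_4) = 0x67FA4B
s_5 = InvRound(s_4, k_3) = 0x69467F
s_6 = InvRound(s_5, k_2) = 0xE47694
s_7 = InvRound(s_6, k_1) = 0xAE0E47
s_8 = InvRound(s_7, k_0) = 0x22CAE0

0x22CAE0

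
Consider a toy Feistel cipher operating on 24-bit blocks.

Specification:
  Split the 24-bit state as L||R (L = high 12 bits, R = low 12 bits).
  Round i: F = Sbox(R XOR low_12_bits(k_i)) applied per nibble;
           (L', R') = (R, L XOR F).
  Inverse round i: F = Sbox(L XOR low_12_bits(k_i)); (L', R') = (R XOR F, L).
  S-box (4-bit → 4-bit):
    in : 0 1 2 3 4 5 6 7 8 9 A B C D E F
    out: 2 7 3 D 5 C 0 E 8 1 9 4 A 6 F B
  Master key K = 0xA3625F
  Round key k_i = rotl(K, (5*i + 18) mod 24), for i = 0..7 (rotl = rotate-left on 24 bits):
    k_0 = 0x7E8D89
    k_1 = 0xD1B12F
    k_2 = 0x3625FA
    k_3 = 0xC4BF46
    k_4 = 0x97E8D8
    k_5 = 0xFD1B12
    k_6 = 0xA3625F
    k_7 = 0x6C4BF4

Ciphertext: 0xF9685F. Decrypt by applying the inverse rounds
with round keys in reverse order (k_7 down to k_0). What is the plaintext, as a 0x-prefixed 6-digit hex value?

0x54CAD3

s_0 = ciphertext = 0xF9685F
s_1 = InvRound(s_0, k_7) = 0xD5CF96
s_2 = InvRound(s_1, k_6) = 0x4BBD5C
s_3 = InvRound(s_2, k_5) = 0x6CD4BB
s_4 = InvRound(s_3, k_4) = 0xBC76CD
s_5 = InvRound(s_4, k_3) = 0x34ABC7
s_6 = InvRound(s_5, k_2) = 0xB8534A
s_7 = InvRound(s_6, k_1) = 0xAD3B85
s_8 = InvRound(s_7, k_0) = 0x54CAD3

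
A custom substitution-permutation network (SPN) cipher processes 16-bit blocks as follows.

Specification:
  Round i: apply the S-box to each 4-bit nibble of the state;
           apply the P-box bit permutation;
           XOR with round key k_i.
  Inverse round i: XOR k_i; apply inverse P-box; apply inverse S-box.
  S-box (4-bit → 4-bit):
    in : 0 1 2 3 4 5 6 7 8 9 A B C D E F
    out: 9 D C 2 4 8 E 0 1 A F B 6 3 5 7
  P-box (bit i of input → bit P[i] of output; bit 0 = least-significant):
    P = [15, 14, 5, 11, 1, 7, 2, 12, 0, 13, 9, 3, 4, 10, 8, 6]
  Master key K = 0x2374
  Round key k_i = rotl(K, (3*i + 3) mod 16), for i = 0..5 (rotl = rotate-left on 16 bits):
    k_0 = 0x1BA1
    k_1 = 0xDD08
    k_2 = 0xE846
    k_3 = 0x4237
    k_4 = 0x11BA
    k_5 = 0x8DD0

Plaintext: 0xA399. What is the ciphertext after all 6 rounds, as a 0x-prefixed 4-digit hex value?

0x70DC

s_0 = plaintext = 0xA399
s_1 = Round(s_0, k_0) = 0x6671
s_2 = Round(s_1, k_1) = 0x7260
s_3 = Round(s_2, k_2) = 0x72CA
s_4 = Round(s_3, k_3) = 0x889B
s_5 = Round(s_4, k_4) = 0xC92B
s_6 = Round(s_5, k_5) = 0x70DC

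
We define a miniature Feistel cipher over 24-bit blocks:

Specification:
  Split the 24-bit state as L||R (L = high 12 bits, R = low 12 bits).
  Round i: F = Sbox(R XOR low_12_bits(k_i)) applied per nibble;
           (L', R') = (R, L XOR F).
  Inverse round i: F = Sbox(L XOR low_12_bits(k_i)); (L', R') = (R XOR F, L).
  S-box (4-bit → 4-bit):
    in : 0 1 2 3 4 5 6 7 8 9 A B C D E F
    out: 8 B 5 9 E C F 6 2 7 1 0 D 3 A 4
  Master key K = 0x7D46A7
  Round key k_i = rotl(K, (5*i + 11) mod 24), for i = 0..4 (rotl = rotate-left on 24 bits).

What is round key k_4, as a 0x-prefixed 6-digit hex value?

K = 0x7D46A7
k_0 = rotl(K, (5*0+11) mod 24) = rotl(K, 11) = 0x353BEA
k_1 = rotl(K, (5*1+11) mod 24) = rotl(K, 16) = 0xA77D46
k_2 = rotl(K, (5*2+11) mod 24) = rotl(K, 21) = 0xEFA8D4
k_3 = rotl(K, (5*3+11) mod 24) = rotl(K, 2) = 0xF51A9D
k_4 = rotl(K, (5*4+11) mod 24) = rotl(K, 7) = 0xA353BE

0xA353BE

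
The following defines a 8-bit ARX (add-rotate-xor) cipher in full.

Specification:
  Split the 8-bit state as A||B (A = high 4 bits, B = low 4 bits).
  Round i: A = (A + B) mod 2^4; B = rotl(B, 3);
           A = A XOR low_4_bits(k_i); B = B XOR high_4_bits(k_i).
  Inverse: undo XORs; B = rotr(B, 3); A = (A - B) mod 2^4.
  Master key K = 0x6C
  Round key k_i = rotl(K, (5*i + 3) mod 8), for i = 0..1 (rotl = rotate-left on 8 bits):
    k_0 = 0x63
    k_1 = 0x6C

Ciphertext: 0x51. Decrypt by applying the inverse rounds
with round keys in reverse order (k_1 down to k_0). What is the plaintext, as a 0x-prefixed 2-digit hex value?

0x71

s_0 = ciphertext = 0x51
s_1 = InvRound(s_0, k_1) = 0xBE
s_2 = InvRound(s_1, k_0) = 0x71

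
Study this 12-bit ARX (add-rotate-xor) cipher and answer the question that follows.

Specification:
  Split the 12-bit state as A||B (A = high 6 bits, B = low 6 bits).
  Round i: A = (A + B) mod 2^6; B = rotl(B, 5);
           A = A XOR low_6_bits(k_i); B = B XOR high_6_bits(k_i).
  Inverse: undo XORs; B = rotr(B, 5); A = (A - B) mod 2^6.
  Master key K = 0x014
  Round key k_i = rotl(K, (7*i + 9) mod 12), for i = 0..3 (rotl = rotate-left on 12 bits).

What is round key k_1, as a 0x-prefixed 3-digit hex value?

K = 0x014
k_0 = rotl(K, (7*0+9) mod 12) = rotl(K, 9) = 0x802
k_1 = rotl(K, (7*1+9) mod 12) = rotl(K, 4) = 0x140

0x140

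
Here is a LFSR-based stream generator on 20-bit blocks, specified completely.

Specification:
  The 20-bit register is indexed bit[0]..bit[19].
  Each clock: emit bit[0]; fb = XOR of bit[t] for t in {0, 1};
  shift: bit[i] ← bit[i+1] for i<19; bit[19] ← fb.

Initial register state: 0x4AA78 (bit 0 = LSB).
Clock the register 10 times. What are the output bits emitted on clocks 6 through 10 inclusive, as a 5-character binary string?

reg_0 = 0x4AA78
clock 1: out=0, reg = 0x2553C
clock 2: out=0, reg = 0x12A9E
clock 3: out=0, reg = 0x8954F
clock 4: out=1, reg = 0x44AA7
clock 5: out=1, reg = 0x22553
clock 6: out=1, reg = 0x112A9
clock 7: out=1, reg = 0x88954
clock 8: out=0, reg = 0x444AA
clock 9: out=0, reg = 0xA2255
clock 10: out=1, reg = 0xD112A

11001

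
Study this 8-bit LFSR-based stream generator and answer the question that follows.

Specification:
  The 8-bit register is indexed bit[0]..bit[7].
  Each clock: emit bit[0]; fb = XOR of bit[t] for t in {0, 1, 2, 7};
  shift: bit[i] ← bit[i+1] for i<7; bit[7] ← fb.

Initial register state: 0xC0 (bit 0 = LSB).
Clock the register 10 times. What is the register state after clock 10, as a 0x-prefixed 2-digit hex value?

0x53

reg_0 = 0xC0
clock 1: out=0, reg = 0xE0
clock 2: out=0, reg = 0xF0
clock 3: out=0, reg = 0xF8
clock 4: out=0, reg = 0xFC
clock 5: out=0, reg = 0x7E
clock 6: out=0, reg = 0x3F
clock 7: out=1, reg = 0x9F
clock 8: out=1, reg = 0x4F
clock 9: out=1, reg = 0xA7
clock 10: out=1, reg = 0x53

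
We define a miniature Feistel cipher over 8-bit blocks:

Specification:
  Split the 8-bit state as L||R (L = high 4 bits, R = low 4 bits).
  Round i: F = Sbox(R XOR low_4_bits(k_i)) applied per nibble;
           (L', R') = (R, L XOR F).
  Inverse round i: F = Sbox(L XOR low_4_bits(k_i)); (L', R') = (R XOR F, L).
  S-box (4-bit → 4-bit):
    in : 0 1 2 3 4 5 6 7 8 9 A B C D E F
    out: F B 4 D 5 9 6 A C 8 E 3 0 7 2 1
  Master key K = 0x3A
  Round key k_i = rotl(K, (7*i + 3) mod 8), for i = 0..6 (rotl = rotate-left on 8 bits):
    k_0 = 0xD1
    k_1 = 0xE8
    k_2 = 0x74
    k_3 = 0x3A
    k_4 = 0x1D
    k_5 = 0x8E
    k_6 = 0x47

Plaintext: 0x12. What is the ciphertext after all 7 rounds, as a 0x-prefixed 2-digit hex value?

0xE1

s_0 = plaintext = 0x12
s_1 = Round(s_0, k_0) = 0x2C
s_2 = Round(s_1, k_1) = 0xC7
s_3 = Round(s_2, k_2) = 0x71
s_4 = Round(s_3, k_3) = 0x14
s_5 = Round(s_4, k_4) = 0x49
s_6 = Round(s_5, k_5) = 0x9E
s_7 = Round(s_6, k_6) = 0xE1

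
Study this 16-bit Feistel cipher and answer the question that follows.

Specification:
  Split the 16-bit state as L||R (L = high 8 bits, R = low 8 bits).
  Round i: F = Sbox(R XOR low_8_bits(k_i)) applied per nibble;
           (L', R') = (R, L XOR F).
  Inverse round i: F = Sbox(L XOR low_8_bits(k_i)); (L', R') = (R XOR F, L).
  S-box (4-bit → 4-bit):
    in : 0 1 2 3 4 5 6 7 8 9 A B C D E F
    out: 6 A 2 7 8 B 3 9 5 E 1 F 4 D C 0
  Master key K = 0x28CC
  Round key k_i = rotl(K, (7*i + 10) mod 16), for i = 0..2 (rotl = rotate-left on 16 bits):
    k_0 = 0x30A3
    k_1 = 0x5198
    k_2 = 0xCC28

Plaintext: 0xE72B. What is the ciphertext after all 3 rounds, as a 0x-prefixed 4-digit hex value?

s_0 = plaintext = 0xE72B
s_1 = Round(s_0, k_0) = 0x2BB2
s_2 = Round(s_1, k_1) = 0xB20A
s_3 = Round(s_2, k_2) = 0x0A90

0x0A90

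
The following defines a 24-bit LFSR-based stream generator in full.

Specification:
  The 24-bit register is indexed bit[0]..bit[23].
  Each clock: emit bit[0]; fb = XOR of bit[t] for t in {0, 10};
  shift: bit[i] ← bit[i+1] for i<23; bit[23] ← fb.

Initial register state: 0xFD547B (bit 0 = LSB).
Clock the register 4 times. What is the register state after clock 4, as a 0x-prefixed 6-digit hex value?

0xEFD547

reg_0 = 0xFD547B
clock 1: out=1, reg = 0x7EAA3D
clock 2: out=1, reg = 0xBF551E
clock 3: out=0, reg = 0xDFAA8F
clock 4: out=1, reg = 0xEFD547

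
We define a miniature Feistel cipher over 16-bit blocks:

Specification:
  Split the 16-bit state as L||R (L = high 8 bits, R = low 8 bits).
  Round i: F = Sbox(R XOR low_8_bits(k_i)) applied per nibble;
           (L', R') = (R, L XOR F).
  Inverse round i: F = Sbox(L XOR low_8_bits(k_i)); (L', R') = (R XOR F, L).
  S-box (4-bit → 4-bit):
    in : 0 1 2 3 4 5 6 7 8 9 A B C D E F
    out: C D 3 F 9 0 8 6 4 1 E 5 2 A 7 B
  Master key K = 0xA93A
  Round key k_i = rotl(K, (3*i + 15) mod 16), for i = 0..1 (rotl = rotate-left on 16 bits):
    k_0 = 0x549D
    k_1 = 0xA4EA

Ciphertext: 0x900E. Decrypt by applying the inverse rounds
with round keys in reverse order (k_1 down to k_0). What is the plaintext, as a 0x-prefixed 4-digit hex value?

0x2A60

s_0 = ciphertext = 0x900E
s_1 = InvRound(s_0, k_1) = 0x6090
s_2 = InvRound(s_1, k_0) = 0x2A60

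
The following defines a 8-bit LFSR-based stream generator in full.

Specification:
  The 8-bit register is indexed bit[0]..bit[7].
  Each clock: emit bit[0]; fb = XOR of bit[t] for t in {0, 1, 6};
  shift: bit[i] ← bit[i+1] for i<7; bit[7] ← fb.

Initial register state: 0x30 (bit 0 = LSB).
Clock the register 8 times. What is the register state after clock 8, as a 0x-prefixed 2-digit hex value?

0x08

reg_0 = 0x30
clock 1: out=0, reg = 0x18
clock 2: out=0, reg = 0x0C
clock 3: out=0, reg = 0x06
clock 4: out=0, reg = 0x83
clock 5: out=1, reg = 0x41
clock 6: out=1, reg = 0x20
clock 7: out=0, reg = 0x10
clock 8: out=0, reg = 0x08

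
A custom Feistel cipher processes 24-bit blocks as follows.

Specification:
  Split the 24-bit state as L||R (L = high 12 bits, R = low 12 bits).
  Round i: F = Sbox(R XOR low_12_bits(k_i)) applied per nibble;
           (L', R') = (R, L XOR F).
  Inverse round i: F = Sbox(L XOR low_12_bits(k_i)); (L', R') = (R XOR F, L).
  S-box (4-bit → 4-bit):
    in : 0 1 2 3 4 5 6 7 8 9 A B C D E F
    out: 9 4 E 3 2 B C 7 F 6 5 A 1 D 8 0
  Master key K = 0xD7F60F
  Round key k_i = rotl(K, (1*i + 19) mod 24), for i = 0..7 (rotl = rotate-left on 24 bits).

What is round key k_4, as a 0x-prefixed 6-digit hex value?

K = 0xD7F60F
k_0 = rotl(K, (1*0+19) mod 24) = rotl(K, 19) = 0x7EBFB0
k_1 = rotl(K, (1*1+19) mod 24) = rotl(K, 20) = 0xFD7F60
k_2 = rotl(K, (1*2+19) mod 24) = rotl(K, 21) = 0xFAFEC1
k_3 = rotl(K, (1*3+19) mod 24) = rotl(K, 22) = 0xF5FD83
k_4 = rotl(K, (1*4+19) mod 24) = rotl(K, 23) = 0xEBFB07

0xEBFB07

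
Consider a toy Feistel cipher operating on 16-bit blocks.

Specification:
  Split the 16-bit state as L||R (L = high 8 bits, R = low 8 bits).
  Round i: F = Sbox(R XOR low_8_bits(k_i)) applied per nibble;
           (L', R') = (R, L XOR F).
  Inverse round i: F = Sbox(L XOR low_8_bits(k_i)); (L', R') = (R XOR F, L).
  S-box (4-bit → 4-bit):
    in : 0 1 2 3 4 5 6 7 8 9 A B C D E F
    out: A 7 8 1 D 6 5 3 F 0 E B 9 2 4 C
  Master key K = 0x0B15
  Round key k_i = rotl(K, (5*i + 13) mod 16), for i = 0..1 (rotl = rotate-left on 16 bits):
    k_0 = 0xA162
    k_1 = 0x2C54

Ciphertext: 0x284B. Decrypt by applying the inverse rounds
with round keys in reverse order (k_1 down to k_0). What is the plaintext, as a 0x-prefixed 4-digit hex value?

0x5272

s_0 = ciphertext = 0x284B
s_1 = InvRound(s_0, k_1) = 0x7228
s_2 = InvRound(s_1, k_0) = 0x5272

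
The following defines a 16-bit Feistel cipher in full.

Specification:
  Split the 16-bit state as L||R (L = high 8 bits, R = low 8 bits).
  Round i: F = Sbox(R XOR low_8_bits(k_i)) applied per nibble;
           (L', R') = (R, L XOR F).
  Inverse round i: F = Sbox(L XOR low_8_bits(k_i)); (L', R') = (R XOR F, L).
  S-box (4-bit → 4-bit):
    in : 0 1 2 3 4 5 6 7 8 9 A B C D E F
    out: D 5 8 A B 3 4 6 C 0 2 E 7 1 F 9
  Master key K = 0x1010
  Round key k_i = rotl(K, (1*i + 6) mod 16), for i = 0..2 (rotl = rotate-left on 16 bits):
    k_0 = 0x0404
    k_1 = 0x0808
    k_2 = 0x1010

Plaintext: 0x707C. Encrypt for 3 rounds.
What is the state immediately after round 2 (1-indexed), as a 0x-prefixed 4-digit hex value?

0x1C27

s_0 = plaintext = 0x707C
s_1 = Round(s_0, k_0) = 0x7C1C
s_2 = Round(s_1, k_1) = 0x1C27
s_3 = Round(s_2, k_2) = 0x27BA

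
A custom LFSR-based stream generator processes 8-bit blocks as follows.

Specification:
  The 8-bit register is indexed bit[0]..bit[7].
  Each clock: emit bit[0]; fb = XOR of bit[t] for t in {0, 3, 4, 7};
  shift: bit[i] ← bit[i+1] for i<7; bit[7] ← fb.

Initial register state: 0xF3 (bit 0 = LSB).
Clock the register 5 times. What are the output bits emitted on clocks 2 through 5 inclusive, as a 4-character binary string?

reg_0 = 0xF3
clock 1: out=1, reg = 0xF9
clock 2: out=1, reg = 0x7C
clock 3: out=0, reg = 0x3E
clock 4: out=0, reg = 0x1F
clock 5: out=1, reg = 0x8F

1001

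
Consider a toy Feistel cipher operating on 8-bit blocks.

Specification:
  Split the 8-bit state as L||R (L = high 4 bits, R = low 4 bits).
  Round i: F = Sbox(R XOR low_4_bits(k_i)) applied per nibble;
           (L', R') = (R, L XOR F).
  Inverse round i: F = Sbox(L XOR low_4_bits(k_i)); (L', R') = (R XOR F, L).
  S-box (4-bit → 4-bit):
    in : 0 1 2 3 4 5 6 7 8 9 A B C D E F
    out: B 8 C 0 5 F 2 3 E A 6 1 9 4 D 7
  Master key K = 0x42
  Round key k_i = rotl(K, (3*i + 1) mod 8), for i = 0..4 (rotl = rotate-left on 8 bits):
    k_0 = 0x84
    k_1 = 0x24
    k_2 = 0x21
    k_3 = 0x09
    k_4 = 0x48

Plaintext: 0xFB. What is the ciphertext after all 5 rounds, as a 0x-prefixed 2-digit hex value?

s_0 = plaintext = 0xFB
s_1 = Round(s_0, k_0) = 0xB8
s_2 = Round(s_1, k_1) = 0x82
s_3 = Round(s_2, k_2) = 0x28
s_4 = Round(s_3, k_3) = 0x8A
s_5 = Round(s_4, k_4) = 0xA4

0xA4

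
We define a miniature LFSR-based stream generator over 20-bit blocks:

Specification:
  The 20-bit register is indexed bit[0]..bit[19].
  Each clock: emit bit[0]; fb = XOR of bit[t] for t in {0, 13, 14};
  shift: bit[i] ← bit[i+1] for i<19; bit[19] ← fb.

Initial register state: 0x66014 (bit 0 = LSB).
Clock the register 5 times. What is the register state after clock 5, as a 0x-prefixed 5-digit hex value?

0xF3300

reg_0 = 0x66014
clock 1: out=0, reg = 0x3300A
clock 2: out=0, reg = 0x99805
clock 3: out=1, reg = 0xCCC02
clock 4: out=0, reg = 0xE6601
clock 5: out=1, reg = 0xF3300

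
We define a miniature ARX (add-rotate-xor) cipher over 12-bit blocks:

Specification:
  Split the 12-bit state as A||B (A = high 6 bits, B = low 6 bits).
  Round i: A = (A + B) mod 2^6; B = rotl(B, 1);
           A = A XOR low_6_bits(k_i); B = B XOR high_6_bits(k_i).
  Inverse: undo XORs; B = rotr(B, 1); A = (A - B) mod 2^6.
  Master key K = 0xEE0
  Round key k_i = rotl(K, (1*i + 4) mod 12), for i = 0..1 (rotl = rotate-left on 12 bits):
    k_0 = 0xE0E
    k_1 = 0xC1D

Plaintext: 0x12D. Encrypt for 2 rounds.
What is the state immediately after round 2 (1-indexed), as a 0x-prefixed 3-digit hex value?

0xFF7

s_0 = plaintext = 0x12D
s_1 = Round(s_0, k_0) = 0xFE3
s_2 = Round(s_1, k_1) = 0xFF7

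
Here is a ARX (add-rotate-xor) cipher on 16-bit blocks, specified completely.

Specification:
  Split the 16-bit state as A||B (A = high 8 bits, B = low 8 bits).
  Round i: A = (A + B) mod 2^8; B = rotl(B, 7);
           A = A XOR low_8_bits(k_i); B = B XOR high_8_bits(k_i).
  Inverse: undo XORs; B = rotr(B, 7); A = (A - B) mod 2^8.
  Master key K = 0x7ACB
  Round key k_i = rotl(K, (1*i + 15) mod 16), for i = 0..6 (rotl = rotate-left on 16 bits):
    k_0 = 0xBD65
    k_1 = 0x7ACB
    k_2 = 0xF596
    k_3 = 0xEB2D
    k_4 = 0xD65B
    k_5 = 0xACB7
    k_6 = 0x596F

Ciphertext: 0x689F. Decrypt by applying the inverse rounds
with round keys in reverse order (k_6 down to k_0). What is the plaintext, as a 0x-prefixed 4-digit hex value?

0x1511

s_0 = ciphertext = 0x689F
s_1 = InvRound(s_0, k_6) = 0x7A8D
s_2 = InvRound(s_1, k_5) = 0x8B42
s_3 = InvRound(s_2, k_4) = 0xA729
s_4 = InvRound(s_3, k_3) = 0x0585
s_5 = InvRound(s_4, k_2) = 0xB3E0
s_6 = InvRound(s_5, k_1) = 0x4335
s_7 = InvRound(s_6, k_0) = 0x1511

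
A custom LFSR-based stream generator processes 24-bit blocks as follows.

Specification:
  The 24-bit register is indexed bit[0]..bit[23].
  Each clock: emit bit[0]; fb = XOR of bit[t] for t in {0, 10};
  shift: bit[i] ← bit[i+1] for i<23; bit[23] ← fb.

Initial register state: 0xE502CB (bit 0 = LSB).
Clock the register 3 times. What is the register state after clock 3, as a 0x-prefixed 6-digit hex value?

0x7CA059

reg_0 = 0xE502CB
clock 1: out=1, reg = 0xF28165
clock 2: out=1, reg = 0xF940B2
clock 3: out=0, reg = 0x7CA059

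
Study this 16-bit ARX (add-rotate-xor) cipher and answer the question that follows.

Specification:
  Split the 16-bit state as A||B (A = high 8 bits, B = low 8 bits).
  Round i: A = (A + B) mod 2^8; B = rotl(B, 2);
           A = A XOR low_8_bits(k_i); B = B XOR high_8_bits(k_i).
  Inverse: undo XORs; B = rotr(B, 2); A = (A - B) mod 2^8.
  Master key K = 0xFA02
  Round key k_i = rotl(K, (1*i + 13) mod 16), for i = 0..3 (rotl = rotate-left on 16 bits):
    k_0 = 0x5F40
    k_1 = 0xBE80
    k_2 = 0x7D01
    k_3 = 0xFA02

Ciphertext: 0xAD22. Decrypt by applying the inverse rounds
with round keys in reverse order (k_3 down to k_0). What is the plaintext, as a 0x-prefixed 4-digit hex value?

0x3A11

s_0 = ciphertext = 0xAD22
s_1 = InvRound(s_0, k_3) = 0x7936
s_2 = InvRound(s_1, k_2) = 0xA6D2
s_3 = InvRound(s_2, k_1) = 0x0B1B
s_4 = InvRound(s_3, k_0) = 0x3A11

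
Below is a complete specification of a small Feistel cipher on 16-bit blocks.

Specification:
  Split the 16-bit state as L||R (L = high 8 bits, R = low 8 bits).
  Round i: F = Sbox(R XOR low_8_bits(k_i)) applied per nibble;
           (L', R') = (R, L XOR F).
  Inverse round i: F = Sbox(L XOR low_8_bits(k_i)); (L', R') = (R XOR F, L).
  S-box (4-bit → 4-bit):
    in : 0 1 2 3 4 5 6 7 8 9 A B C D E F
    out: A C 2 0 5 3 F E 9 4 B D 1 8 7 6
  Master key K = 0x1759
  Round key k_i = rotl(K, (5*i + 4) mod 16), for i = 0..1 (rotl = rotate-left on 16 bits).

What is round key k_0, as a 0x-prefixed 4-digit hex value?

0x7591

K = 0x1759
k_0 = rotl(K, (5*0+4) mod 16) = rotl(K, 4) = 0x7591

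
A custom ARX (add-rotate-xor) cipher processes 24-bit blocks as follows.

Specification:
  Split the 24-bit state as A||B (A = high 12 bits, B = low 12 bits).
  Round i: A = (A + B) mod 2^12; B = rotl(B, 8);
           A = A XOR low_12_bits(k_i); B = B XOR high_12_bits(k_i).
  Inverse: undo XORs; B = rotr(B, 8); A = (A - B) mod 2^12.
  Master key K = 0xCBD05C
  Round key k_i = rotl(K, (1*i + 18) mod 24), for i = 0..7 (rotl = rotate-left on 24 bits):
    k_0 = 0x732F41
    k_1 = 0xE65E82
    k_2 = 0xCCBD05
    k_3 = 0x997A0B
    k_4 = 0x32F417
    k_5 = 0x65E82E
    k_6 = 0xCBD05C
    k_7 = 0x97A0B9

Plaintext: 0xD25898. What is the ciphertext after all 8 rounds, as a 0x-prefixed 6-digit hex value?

0x075CC3

s_0 = plaintext = 0xD25898
s_1 = Round(s_0, k_0) = 0xAFCFBB
s_2 = Round(s_1, k_1) = 0x43559E
s_3 = Round(s_2, k_2) = 0x4D6292
s_4 = Round(s_3, k_3) = 0xD63BBE
s_5 = Round(s_4, k_4) = 0xD36D94
s_6 = Round(s_5, k_5) = 0x2E4287
s_7 = Round(s_6, k_6) = 0x537B95
s_8 = Round(s_7, k_7) = 0x075CC3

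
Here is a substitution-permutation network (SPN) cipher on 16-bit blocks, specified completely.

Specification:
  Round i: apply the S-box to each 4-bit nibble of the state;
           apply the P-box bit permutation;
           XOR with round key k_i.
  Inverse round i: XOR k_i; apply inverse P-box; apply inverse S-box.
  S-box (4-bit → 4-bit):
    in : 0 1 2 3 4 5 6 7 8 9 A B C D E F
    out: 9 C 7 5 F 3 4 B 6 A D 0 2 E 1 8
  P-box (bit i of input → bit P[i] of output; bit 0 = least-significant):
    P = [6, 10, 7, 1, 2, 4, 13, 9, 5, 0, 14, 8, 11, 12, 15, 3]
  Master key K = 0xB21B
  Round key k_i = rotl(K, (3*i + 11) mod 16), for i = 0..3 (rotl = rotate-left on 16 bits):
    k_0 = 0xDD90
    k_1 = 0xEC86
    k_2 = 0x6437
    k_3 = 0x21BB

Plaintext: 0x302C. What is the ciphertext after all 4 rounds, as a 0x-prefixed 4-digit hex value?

0x3281

s_0 = plaintext = 0x302C
s_1 = Round(s_0, k_0) = 0x70A4
s_2 = Round(s_1, k_1) = 0xD368
s_3 = Round(s_2, k_2) = 0x909F
s_4 = Round(s_3, k_3) = 0x3281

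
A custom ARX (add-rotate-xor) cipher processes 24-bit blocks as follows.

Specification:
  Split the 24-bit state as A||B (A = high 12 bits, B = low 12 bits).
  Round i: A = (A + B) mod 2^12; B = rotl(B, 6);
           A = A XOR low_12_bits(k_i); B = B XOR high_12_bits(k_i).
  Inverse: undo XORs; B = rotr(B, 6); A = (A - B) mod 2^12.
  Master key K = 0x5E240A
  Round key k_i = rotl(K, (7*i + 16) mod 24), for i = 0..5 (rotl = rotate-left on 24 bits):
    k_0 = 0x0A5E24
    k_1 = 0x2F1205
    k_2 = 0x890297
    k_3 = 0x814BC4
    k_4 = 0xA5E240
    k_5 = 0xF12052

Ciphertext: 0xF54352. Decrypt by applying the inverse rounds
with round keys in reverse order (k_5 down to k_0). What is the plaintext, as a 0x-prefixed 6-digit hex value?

0xAC6C6C

s_0 = ciphertext = 0xF54352
s_1 = InvRound(s_0, k_5) = 0xED5031
s_2 = InvRound(s_1, k_4) = 0x0ACBE9
s_3 = InvRound(s_2, k_3) = 0xC19F4F
s_4 = InvRound(s_3, k_2) = 0x6AF7DF
s_5 = InvRound(s_4, k_1) = 0x916B94
s_6 = InvRound(s_5, k_0) = 0xAC6C6C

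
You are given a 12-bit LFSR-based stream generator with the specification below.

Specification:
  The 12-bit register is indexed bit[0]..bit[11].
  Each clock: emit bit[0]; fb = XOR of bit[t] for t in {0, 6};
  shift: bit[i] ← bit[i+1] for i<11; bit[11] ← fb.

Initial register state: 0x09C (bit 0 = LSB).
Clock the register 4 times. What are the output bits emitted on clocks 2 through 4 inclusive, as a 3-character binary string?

011

reg_0 = 0x09C
clock 1: out=0, reg = 0x04E
clock 2: out=0, reg = 0x827
clock 3: out=1, reg = 0xC13
clock 4: out=1, reg = 0xE09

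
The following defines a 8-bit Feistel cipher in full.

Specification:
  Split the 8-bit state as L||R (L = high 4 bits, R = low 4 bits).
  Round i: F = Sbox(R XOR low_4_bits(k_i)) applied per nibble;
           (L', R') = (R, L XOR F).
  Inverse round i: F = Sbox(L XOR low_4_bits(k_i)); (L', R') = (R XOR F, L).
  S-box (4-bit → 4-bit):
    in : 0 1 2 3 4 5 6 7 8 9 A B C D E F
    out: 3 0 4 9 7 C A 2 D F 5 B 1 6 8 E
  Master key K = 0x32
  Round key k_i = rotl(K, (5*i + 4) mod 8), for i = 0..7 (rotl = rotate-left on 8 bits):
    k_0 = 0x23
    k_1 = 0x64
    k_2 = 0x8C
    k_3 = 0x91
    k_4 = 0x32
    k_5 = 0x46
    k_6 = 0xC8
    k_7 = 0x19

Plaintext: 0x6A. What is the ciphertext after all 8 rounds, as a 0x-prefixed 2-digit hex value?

s_0 = plaintext = 0x6A
s_1 = Round(s_0, k_0) = 0xA9
s_2 = Round(s_1, k_1) = 0x9C
s_3 = Round(s_2, k_2) = 0xCA
s_4 = Round(s_3, k_3) = 0xA7
s_5 = Round(s_4, k_4) = 0x76
s_6 = Round(s_5, k_5) = 0x64
s_7 = Round(s_6, k_6) = 0x47
s_8 = Round(s_7, k_7) = 0x7C

0x7C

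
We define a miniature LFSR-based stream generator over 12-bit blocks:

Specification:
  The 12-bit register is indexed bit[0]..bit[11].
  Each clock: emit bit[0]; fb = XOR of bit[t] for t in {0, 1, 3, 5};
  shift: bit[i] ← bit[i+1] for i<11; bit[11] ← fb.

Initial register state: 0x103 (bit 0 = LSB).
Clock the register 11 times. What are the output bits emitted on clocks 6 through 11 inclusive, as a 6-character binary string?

000100

reg_0 = 0x103
clock 1: out=1, reg = 0x081
clock 2: out=1, reg = 0x840
clock 3: out=0, reg = 0x420
clock 4: out=0, reg = 0xA10
clock 5: out=0, reg = 0x508
clock 6: out=0, reg = 0xA84
clock 7: out=0, reg = 0x542
clock 8: out=0, reg = 0xAA1
clock 9: out=1, reg = 0x550
clock 10: out=0, reg = 0x2A8
clock 11: out=0, reg = 0x154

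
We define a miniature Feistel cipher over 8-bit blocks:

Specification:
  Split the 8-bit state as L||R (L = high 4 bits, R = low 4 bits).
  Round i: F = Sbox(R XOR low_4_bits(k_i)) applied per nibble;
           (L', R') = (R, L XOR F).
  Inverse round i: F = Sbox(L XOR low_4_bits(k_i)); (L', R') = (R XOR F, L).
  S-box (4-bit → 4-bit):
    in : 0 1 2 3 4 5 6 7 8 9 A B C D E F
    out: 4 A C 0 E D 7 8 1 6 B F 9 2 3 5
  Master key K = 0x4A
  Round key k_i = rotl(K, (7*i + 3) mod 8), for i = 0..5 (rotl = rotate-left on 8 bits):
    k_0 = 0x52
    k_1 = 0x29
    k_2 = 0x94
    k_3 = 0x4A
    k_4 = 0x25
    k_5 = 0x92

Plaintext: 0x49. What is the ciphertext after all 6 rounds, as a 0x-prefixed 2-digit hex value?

0x4D

s_0 = plaintext = 0x49
s_1 = Round(s_0, k_0) = 0x9B
s_2 = Round(s_1, k_1) = 0xB5
s_3 = Round(s_2, k_2) = 0x51
s_4 = Round(s_3, k_3) = 0x1A
s_5 = Round(s_4, k_4) = 0xA4
s_6 = Round(s_5, k_5) = 0x4D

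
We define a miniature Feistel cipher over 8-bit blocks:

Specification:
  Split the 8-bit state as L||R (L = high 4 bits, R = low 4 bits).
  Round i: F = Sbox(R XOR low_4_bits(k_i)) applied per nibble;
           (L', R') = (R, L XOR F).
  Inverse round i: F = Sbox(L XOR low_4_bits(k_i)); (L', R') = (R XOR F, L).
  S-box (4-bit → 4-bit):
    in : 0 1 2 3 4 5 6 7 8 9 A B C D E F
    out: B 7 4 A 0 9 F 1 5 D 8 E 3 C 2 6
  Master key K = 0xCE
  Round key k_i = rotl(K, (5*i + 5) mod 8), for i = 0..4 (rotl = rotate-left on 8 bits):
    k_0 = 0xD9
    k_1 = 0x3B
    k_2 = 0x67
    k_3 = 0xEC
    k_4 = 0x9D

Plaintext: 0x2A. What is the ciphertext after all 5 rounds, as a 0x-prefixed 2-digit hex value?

s_0 = plaintext = 0x2A
s_1 = Round(s_0, k_0) = 0xA8
s_2 = Round(s_1, k_1) = 0x80
s_3 = Round(s_2, k_2) = 0x09
s_4 = Round(s_3, k_3) = 0x99
s_5 = Round(s_4, k_4) = 0x99

0x99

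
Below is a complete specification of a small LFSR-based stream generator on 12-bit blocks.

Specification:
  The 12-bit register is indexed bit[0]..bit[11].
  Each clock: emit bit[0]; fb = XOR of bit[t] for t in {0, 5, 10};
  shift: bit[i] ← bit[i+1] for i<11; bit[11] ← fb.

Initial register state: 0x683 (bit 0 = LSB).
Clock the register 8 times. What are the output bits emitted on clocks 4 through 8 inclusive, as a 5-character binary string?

reg_0 = 0x683
clock 1: out=1, reg = 0x341
clock 2: out=1, reg = 0x9A0
clock 3: out=0, reg = 0xCD0
clock 4: out=0, reg = 0xE68
clock 5: out=0, reg = 0x734
clock 6: out=0, reg = 0x39A
clock 7: out=0, reg = 0x1CD
clock 8: out=1, reg = 0x8E6

00001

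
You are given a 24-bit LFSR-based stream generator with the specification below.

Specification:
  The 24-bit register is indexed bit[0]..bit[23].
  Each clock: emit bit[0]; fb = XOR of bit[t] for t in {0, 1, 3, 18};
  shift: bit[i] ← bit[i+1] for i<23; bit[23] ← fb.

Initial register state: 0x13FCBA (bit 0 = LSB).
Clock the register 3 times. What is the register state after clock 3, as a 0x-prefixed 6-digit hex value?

reg_0 = 0x13FCBA
clock 1: out=0, reg = 0x09FE5D
clock 2: out=1, reg = 0x04FF2E
clock 3: out=0, reg = 0x827F97

0x827F97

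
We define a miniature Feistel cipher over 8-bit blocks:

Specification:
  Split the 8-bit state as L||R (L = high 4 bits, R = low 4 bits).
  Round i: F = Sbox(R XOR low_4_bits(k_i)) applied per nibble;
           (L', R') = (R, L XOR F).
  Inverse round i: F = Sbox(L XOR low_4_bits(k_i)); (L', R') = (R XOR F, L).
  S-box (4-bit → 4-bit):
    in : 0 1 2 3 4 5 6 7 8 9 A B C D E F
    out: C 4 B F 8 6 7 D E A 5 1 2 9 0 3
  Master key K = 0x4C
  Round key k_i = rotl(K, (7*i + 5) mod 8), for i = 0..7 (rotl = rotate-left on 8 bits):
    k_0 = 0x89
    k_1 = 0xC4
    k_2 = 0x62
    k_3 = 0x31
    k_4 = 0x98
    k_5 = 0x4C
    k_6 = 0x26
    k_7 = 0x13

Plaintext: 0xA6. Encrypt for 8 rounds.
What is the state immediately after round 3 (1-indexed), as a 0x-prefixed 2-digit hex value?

0xF0

s_0 = plaintext = 0xA6
s_1 = Round(s_0, k_0) = 0x69
s_2 = Round(s_1, k_1) = 0x9F
s_3 = Round(s_2, k_2) = 0xF0
s_4 = Round(s_3, k_3) = 0x0B
s_5 = Round(s_4, k_4) = 0xBF
s_6 = Round(s_5, k_5) = 0xF4
s_7 = Round(s_6, k_6) = 0x44
s_8 = Round(s_7, k_7) = 0x49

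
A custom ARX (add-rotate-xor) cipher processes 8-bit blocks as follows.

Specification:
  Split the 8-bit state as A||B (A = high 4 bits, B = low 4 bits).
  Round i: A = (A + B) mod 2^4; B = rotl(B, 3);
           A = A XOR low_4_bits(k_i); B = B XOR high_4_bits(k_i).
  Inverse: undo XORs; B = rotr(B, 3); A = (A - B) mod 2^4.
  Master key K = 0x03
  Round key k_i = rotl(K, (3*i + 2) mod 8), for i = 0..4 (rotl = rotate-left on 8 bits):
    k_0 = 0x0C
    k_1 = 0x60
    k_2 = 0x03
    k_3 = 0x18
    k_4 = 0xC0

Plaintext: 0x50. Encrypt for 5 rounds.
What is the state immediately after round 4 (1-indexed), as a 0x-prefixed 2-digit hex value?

s_0 = plaintext = 0x50
s_1 = Round(s_0, k_0) = 0x90
s_2 = Round(s_1, k_1) = 0x96
s_3 = Round(s_2, k_2) = 0xC3
s_4 = Round(s_3, k_3) = 0x78
s_5 = Round(s_4, k_4) = 0xF8

0x78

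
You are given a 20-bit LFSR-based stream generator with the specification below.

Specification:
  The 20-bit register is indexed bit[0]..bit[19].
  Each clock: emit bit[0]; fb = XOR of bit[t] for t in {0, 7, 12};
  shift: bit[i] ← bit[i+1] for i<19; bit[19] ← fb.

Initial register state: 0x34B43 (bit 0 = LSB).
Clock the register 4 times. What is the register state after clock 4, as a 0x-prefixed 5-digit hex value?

0x134B4

reg_0 = 0x34B43
clock 1: out=1, reg = 0x9A5A1
clock 2: out=1, reg = 0x4D2D0
clock 3: out=0, reg = 0x26968
clock 4: out=0, reg = 0x134B4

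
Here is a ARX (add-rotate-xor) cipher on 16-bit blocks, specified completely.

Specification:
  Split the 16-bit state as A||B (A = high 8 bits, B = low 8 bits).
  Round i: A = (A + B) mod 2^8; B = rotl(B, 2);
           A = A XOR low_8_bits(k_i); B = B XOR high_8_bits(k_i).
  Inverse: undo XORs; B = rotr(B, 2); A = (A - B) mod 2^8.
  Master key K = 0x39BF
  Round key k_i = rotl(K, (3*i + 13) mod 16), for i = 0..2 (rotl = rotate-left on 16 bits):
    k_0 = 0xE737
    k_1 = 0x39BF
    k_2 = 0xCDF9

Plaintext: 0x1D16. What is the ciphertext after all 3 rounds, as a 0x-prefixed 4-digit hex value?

0xBAD2

s_0 = plaintext = 0x1D16
s_1 = Round(s_0, k_0) = 0x04BF
s_2 = Round(s_1, k_1) = 0x7CC7
s_3 = Round(s_2, k_2) = 0xBAD2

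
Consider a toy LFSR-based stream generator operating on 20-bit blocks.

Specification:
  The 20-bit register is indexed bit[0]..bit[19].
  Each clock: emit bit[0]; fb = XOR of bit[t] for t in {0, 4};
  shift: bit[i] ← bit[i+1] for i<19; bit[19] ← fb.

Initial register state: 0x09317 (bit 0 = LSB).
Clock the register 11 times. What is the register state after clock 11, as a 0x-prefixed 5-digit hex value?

0x44C12

reg_0 = 0x09317
clock 1: out=1, reg = 0x0498B
clock 2: out=1, reg = 0x824C5
clock 3: out=1, reg = 0xC1262
clock 4: out=0, reg = 0x60931
clock 5: out=1, reg = 0x30498
clock 6: out=0, reg = 0x9824C
clock 7: out=0, reg = 0x4C126
clock 8: out=0, reg = 0x26093
clock 9: out=1, reg = 0x13049
clock 10: out=1, reg = 0x89824
clock 11: out=0, reg = 0x44C12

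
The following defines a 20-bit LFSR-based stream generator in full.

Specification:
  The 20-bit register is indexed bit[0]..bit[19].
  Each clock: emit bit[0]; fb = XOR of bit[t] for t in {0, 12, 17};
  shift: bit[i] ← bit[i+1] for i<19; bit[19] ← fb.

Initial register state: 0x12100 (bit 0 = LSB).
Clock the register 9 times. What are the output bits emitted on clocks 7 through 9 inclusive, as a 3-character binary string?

001

reg_0 = 0x12100
clock 1: out=0, reg = 0x09080
clock 2: out=0, reg = 0x84840
clock 3: out=0, reg = 0x42420
clock 4: out=0, reg = 0x21210
clock 5: out=0, reg = 0x10908
clock 6: out=0, reg = 0x08484
clock 7: out=0, reg = 0x04242
clock 8: out=0, reg = 0x02121
clock 9: out=1, reg = 0x81090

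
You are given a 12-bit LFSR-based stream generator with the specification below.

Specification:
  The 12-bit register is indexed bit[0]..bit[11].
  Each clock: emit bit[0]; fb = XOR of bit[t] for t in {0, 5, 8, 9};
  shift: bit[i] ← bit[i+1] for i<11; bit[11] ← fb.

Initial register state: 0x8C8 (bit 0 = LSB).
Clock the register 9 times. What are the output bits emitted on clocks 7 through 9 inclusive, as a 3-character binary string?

110

reg_0 = 0x8C8
clock 1: out=0, reg = 0x464
clock 2: out=0, reg = 0xA32
clock 3: out=0, reg = 0x519
clock 4: out=1, reg = 0x28C
clock 5: out=0, reg = 0x946
clock 6: out=0, reg = 0xCA3
clock 7: out=1, reg = 0x651
clock 8: out=1, reg = 0x328
clock 9: out=0, reg = 0x994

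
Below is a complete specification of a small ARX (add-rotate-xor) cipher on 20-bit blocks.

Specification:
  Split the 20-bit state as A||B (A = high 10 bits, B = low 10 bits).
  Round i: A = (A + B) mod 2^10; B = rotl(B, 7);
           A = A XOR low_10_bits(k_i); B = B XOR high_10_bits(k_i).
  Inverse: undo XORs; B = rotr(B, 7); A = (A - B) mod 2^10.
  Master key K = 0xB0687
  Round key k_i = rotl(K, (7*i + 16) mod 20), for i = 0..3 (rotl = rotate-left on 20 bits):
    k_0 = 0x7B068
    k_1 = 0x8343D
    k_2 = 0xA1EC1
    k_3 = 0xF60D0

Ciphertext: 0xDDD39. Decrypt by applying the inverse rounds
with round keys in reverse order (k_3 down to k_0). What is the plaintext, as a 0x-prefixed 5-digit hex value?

0x98CC6

s_0 = ciphertext = 0xDDD39
s_1 = InvRound(s_0, k_3) = 0x26B0D
s_2 = InvRound(s_1, k_2) = 0x82053
s_3 = InvRound(s_2, k_1) = 0xD06F4
s_4 = InvRound(s_3, k_0) = 0x98CC6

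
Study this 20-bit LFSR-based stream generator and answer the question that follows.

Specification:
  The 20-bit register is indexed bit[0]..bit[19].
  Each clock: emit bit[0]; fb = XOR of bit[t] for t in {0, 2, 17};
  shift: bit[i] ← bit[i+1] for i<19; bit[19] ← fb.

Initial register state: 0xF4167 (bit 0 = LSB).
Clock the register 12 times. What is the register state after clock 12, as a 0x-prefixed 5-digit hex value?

0x4B1F4

reg_0 = 0xF4167
clock 1: out=1, reg = 0xFA0B3
clock 2: out=1, reg = 0x7D059
clock 3: out=1, reg = 0x3E82C
clock 4: out=0, reg = 0x1F416
clock 5: out=0, reg = 0x8FA0B
clock 6: out=1, reg = 0xC7D05
clock 7: out=1, reg = 0x63E82
clock 8: out=0, reg = 0xB1F41
clock 9: out=1, reg = 0x58FA0
clock 10: out=0, reg = 0x2C7D0
clock 11: out=0, reg = 0x963E8
clock 12: out=0, reg = 0x4B1F4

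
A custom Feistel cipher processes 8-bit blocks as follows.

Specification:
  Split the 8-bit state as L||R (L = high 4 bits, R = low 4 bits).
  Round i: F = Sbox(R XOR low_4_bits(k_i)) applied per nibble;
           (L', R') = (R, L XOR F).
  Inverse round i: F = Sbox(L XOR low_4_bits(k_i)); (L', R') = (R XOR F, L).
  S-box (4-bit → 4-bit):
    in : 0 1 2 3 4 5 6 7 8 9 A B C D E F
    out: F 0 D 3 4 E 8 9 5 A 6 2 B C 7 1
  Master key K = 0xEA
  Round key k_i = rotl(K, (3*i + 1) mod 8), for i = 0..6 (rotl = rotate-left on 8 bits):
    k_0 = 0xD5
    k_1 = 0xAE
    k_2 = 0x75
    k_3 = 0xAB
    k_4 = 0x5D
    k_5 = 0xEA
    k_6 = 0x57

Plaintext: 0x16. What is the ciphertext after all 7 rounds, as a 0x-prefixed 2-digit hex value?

0x7A

s_0 = plaintext = 0x16
s_1 = Round(s_0, k_0) = 0x62
s_2 = Round(s_1, k_1) = 0x2D
s_3 = Round(s_2, k_2) = 0xD7
s_4 = Round(s_3, k_3) = 0x76
s_5 = Round(s_4, k_4) = 0x65
s_6 = Round(s_5, k_5) = 0x57
s_7 = Round(s_6, k_6) = 0x7A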